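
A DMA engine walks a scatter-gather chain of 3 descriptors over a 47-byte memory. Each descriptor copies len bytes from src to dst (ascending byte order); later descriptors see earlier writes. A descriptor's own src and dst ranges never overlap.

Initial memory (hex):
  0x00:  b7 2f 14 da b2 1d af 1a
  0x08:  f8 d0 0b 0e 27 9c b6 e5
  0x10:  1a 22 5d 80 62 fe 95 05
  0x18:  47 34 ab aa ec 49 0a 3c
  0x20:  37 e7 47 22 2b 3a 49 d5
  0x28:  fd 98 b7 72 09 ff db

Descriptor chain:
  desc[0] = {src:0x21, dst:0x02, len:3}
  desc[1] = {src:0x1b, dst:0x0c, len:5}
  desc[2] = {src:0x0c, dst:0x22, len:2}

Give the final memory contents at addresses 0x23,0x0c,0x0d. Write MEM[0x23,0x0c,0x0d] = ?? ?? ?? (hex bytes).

MEM[0x23,0x0c,0x0d] = ec aa ec

  after D0: wrote 3B at 0x02 = e74722
  after D1: wrote 5B at 0x0c = aaec490a3c
  after D2: wrote 2B at 0x22 = aaec
query mem[0x23]=0xec, mem[0x0c]=0xaa, mem[0x0d]=0xec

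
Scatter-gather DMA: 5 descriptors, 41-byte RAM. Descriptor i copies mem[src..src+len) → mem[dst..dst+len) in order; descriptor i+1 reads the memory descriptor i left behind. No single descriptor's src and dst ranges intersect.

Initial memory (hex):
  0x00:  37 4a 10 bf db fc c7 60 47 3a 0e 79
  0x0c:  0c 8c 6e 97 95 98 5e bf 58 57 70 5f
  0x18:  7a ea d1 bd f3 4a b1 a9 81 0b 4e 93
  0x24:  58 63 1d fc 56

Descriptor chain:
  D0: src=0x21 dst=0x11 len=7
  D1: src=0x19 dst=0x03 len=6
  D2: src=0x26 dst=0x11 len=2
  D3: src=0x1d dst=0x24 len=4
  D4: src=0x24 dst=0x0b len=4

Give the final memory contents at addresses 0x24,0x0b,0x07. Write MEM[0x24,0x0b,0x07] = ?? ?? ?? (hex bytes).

[0] 0x21->0x11 len=7 : 0b 4e 93 58 63 1d fc
[1] 0x19->0x03 len=6 : ea d1 bd f3 4a b1
[2] 0x26->0x11 len=2 : 1d fc
[3] 0x1d->0x24 len=4 : 4a b1 a9 81
[4] 0x24->0x0b len=4 : 4a b1 a9 81
query mem[0x24]=0x4a, mem[0x0b]=0x4a, mem[0x07]=0x4a

MEM[0x24,0x0b,0x07] = 4a 4a 4a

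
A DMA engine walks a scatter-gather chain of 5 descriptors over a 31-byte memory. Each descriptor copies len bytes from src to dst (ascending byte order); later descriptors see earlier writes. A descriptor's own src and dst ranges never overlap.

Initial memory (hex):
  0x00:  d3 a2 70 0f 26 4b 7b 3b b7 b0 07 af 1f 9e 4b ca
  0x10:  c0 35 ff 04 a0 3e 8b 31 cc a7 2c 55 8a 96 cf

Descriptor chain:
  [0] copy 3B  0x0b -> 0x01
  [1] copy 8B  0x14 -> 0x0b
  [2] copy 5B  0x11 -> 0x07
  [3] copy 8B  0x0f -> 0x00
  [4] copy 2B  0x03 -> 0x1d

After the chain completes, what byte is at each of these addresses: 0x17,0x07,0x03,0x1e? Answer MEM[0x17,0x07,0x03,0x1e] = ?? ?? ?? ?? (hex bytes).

#0 dst[0x01+3] := {0xaf,0x1f,0x9e}
#1 dst[0x0b+8] := {0xa0,0x3e,0x8b,0x31,0xcc,0xa7,0x2c,0x55}
#2 dst[0x07+5] := {0x2c,0x55,0x04,0xa0,0x3e}
#3 dst[0x00+8] := {0xcc,0xa7,0x2c,0x55,0x04,0xa0,0x3e,0x8b}
#4 dst[0x1d+2] := {0x55,0x04}
query mem[0x17]=0x31, mem[0x07]=0x8b, mem[0x03]=0x55, mem[0x1e]=0x04

MEM[0x17,0x07,0x03,0x1e] = 31 8b 55 04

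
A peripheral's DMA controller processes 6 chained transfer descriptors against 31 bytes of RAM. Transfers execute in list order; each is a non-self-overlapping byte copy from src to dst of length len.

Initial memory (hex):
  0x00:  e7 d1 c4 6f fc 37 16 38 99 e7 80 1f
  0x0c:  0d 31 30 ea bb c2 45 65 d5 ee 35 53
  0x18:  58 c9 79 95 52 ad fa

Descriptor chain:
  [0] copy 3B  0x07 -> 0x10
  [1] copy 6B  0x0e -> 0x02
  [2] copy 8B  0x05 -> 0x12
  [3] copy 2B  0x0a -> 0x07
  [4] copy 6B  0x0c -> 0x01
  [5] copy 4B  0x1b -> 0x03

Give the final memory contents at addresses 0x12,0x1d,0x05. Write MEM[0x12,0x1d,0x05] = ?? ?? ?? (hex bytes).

MEM[0x12,0x1d,0x05] = 99 ad ad

#0 dst[0x10+3] := {0x38,0x99,0xe7}
#1 dst[0x02+6] := {0x30,0xea,0x38,0x99,0xe7,0x65}
#2 dst[0x12+8] := {0x99,0xe7,0x65,0x99,0xe7,0x80,0x1f,0x0d}
#3 dst[0x07+2] := {0x80,0x1f}
#4 dst[0x01+6] := {0x0d,0x31,0x30,0xea,0x38,0x99}
#5 dst[0x03+4] := {0x95,0x52,0xad,0xfa}
query mem[0x12]=0x99, mem[0x1d]=0xad, mem[0x05]=0xad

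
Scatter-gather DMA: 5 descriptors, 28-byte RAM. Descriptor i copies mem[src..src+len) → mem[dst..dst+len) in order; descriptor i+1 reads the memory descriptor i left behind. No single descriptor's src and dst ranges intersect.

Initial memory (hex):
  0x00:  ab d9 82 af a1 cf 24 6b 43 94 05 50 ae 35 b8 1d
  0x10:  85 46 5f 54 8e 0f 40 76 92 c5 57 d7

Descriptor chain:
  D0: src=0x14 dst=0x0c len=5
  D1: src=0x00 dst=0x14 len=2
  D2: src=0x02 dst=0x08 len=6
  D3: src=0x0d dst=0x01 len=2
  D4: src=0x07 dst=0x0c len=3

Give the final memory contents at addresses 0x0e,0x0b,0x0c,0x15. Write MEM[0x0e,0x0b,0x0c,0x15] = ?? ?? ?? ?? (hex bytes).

D0: mem[0x0c..0x10] <- [8e 0f 40 76 92]
D1: mem[0x14..0x15] <- [ab d9]
D2: mem[0x08..0x0d] <- [82 af a1 cf 24 6b]
D3: mem[0x01..0x02] <- [6b 40]
D4: mem[0x0c..0x0e] <- [6b 82 af]
query mem[0x0e]=0xaf, mem[0x0b]=0xcf, mem[0x0c]=0x6b, mem[0x15]=0xd9

MEM[0x0e,0x0b,0x0c,0x15] = af cf 6b d9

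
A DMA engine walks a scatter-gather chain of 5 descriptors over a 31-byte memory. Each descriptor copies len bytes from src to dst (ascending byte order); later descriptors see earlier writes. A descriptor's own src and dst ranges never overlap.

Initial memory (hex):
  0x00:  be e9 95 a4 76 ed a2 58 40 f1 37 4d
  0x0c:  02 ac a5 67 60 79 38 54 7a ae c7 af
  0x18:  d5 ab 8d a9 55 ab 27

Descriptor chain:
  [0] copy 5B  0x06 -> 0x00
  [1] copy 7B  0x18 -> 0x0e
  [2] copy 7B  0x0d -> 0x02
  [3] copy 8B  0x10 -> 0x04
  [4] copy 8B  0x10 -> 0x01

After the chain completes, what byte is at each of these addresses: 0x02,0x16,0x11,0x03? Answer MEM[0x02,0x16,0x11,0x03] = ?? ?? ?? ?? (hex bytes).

#0 dst[0x00+5] := {0xa2,0x58,0x40,0xf1,0x37}
#1 dst[0x0e+7] := {0xd5,0xab,0x8d,0xa9,0x55,0xab,0x27}
#2 dst[0x02+7] := {0xac,0xd5,0xab,0x8d,0xa9,0x55,0xab}
#3 dst[0x04+8] := {0x8d,0xa9,0x55,0xab,0x27,0xae,0xc7,0xaf}
#4 dst[0x01+8] := {0x8d,0xa9,0x55,0xab,0x27,0xae,0xc7,0xaf}
query mem[0x02]=0xa9, mem[0x16]=0xc7, mem[0x11]=0xa9, mem[0x03]=0x55

MEM[0x02,0x16,0x11,0x03] = a9 c7 a9 55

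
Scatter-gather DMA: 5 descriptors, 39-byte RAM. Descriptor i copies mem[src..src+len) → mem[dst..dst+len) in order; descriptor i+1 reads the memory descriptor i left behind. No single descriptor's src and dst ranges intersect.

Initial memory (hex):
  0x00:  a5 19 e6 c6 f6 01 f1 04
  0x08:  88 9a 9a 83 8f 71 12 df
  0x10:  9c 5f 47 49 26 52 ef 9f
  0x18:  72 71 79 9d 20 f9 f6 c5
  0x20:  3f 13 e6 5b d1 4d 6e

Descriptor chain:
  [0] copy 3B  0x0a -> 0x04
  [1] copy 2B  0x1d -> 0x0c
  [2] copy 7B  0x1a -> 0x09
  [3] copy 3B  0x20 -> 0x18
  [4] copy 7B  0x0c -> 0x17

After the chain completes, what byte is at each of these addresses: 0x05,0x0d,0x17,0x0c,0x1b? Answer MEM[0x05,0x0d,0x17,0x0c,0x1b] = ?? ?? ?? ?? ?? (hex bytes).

MEM[0x05,0x0d,0x17,0x0c,0x1b] = 83 f6 f9 f9 9c

D0: mem[0x04..0x06] <- [9a 83 8f]
D1: mem[0x0c..0x0d] <- [f9 f6]
D2: mem[0x09..0x0f] <- [79 9d 20 f9 f6 c5 3f]
D3: mem[0x18..0x1a] <- [3f 13 e6]
D4: mem[0x17..0x1d] <- [f9 f6 c5 3f 9c 5f 47]
query mem[0x05]=0x83, mem[0x0d]=0xf6, mem[0x17]=0xf9, mem[0x0c]=0xf9, mem[0x1b]=0x9c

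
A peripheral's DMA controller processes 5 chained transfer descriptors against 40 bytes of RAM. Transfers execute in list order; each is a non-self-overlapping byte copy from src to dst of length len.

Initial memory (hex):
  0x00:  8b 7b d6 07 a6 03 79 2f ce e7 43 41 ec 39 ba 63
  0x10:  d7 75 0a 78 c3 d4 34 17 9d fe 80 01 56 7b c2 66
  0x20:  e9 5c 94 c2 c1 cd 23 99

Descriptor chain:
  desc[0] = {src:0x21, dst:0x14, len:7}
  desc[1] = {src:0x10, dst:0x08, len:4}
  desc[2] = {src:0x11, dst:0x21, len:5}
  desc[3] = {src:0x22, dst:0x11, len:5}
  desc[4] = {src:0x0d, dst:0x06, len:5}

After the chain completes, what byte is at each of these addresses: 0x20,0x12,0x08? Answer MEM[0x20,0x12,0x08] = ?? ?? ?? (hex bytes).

MEM[0x20,0x12,0x08] = e9 78 63

  after D0: wrote 7B at 0x14 = 5c94c2c1cd2399
  after D1: wrote 4B at 0x08 = d7750a78
  after D2: wrote 5B at 0x21 = 750a785c94
  after D3: wrote 5B at 0x11 = 0a785c9423
  after D4: wrote 5B at 0x06 = 39ba63d70a
query mem[0x20]=0xe9, mem[0x12]=0x78, mem[0x08]=0x63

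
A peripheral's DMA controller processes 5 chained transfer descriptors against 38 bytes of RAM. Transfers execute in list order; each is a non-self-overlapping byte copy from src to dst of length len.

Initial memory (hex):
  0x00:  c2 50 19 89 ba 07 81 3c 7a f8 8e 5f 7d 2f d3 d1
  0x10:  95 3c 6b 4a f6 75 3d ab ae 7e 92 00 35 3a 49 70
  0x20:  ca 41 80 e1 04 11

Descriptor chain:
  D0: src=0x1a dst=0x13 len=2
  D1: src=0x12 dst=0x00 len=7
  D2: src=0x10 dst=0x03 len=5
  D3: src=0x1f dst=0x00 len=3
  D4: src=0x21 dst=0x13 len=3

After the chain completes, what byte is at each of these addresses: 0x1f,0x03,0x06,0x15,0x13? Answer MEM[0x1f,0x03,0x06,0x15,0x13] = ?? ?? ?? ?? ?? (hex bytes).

MEM[0x1f,0x03,0x06,0x15,0x13] = 70 95 92 e1 41

[0] 0x1a->0x13 len=2 : 92 00
[1] 0x12->0x00 len=7 : 6b 92 00 75 3d ab ae
[2] 0x10->0x03 len=5 : 95 3c 6b 92 00
[3] 0x1f->0x00 len=3 : 70 ca 41
[4] 0x21->0x13 len=3 : 41 80 e1
query mem[0x1f]=0x70, mem[0x03]=0x95, mem[0x06]=0x92, mem[0x15]=0xe1, mem[0x13]=0x41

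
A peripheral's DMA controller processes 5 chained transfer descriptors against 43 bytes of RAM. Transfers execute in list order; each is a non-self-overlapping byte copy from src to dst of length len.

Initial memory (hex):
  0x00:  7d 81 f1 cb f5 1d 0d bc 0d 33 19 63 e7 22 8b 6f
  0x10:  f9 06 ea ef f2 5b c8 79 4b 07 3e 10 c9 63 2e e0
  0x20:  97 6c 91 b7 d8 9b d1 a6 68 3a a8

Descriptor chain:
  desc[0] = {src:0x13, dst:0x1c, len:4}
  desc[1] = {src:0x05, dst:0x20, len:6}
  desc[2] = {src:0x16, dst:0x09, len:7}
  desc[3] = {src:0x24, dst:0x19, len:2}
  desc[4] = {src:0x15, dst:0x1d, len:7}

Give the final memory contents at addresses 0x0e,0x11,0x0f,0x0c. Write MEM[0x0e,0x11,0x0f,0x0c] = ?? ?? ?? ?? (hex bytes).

  after D0: wrote 4B at 0x1c = eff25bc8
  after D1: wrote 6B at 0x20 = 1d0dbc0d3319
  after D2: wrote 7B at 0x09 = c8794b073e10ef
  after D3: wrote 2B at 0x19 = 3319
  after D4: wrote 7B at 0x1d = 5bc8794b331910
query mem[0x0e]=0x10, mem[0x11]=0x06, mem[0x0f]=0xef, mem[0x0c]=0x07

MEM[0x0e,0x11,0x0f,0x0c] = 10 06 ef 07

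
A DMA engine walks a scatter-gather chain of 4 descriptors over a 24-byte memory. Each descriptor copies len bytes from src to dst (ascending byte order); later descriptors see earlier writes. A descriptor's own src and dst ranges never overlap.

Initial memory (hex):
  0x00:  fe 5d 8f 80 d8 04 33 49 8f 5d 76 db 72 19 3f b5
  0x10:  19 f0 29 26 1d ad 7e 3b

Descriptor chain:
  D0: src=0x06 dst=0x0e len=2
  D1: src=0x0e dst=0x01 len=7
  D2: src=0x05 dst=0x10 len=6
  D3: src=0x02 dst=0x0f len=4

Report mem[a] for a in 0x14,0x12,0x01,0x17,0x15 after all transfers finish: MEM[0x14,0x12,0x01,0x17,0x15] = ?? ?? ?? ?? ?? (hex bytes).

MEM[0x14,0x12,0x01,0x17,0x15] = 5d 29 33 3b 76

#0 dst[0x0e+2] := {0x33,0x49}
#1 dst[0x01+7] := {0x33,0x49,0x19,0xf0,0x29,0x26,0x1d}
#2 dst[0x10+6] := {0x29,0x26,0x1d,0x8f,0x5d,0x76}
#3 dst[0x0f+4] := {0x49,0x19,0xf0,0x29}
query mem[0x14]=0x5d, mem[0x12]=0x29, mem[0x01]=0x33, mem[0x17]=0x3b, mem[0x15]=0x76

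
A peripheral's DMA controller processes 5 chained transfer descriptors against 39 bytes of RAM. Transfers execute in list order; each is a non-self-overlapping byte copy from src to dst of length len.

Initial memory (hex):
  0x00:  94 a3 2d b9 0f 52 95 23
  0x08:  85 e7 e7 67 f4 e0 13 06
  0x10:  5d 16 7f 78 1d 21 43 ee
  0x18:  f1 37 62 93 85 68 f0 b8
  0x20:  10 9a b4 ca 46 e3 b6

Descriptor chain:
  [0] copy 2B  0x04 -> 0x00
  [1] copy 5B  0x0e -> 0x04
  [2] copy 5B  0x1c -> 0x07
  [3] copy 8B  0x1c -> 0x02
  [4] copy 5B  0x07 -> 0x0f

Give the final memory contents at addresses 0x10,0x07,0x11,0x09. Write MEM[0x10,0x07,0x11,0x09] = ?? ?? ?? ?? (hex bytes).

[0] 0x04->0x00 len=2 : 0f 52
[1] 0x0e->0x04 len=5 : 13 06 5d 16 7f
[2] 0x1c->0x07 len=5 : 85 68 f0 b8 10
[3] 0x1c->0x02 len=8 : 85 68 f0 b8 10 9a b4 ca
[4] 0x07->0x0f len=5 : 9a b4 ca b8 10
query mem[0x10]=0xb4, mem[0x07]=0x9a, mem[0x11]=0xca, mem[0x09]=0xca

MEM[0x10,0x07,0x11,0x09] = b4 9a ca ca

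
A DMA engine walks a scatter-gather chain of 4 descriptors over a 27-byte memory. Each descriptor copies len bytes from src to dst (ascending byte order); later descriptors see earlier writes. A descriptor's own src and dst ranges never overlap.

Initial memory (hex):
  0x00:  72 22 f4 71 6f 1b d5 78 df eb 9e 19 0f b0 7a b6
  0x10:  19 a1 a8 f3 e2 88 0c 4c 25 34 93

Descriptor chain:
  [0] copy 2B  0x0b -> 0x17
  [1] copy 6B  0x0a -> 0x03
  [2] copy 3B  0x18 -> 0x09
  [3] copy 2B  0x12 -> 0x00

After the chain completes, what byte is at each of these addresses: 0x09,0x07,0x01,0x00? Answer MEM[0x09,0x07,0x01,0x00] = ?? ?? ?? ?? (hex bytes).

MEM[0x09,0x07,0x01,0x00] = 0f 7a f3 a8

#0 dst[0x17+2] := {0x19,0x0f}
#1 dst[0x03+6] := {0x9e,0x19,0x0f,0xb0,0x7a,0xb6}
#2 dst[0x09+3] := {0x0f,0x34,0x93}
#3 dst[0x00+2] := {0xa8,0xf3}
query mem[0x09]=0x0f, mem[0x07]=0x7a, mem[0x01]=0xf3, mem[0x00]=0xa8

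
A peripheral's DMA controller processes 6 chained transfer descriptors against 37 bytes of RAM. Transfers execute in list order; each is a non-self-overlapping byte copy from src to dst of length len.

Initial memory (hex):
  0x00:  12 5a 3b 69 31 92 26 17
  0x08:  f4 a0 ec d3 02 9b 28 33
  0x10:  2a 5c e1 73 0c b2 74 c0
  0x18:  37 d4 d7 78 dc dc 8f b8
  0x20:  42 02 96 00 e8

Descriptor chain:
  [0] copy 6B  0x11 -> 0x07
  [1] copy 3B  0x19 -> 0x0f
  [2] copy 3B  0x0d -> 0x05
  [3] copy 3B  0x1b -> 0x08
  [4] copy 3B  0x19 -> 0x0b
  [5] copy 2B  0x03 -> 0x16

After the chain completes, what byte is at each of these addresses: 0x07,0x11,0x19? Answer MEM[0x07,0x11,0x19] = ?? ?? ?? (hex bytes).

#0 dst[0x07+6] := {0x5c,0xe1,0x73,0x0c,0xb2,0x74}
#1 dst[0x0f+3] := {0xd4,0xd7,0x78}
#2 dst[0x05+3] := {0x9b,0x28,0xd4}
#3 dst[0x08+3] := {0x78,0xdc,0xdc}
#4 dst[0x0b+3] := {0xd4,0xd7,0x78}
#5 dst[0x16+2] := {0x69,0x31}
query mem[0x07]=0xd4, mem[0x11]=0x78, mem[0x19]=0xd4

MEM[0x07,0x11,0x19] = d4 78 d4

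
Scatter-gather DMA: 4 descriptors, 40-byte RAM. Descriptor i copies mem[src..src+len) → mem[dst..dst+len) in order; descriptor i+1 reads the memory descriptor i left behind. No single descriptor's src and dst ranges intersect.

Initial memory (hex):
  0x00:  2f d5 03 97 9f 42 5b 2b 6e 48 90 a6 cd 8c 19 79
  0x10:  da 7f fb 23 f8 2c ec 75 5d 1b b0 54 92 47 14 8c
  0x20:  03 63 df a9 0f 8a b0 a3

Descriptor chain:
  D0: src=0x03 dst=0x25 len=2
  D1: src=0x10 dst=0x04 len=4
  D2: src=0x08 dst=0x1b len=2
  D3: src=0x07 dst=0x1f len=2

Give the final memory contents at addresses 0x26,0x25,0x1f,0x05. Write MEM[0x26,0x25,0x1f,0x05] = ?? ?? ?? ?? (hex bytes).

[0] 0x03->0x25 len=2 : 97 9f
[1] 0x10->0x04 len=4 : da 7f fb 23
[2] 0x08->0x1b len=2 : 6e 48
[3] 0x07->0x1f len=2 : 23 6e
query mem[0x26]=0x9f, mem[0x25]=0x97, mem[0x1f]=0x23, mem[0x05]=0x7f

MEM[0x26,0x25,0x1f,0x05] = 9f 97 23 7f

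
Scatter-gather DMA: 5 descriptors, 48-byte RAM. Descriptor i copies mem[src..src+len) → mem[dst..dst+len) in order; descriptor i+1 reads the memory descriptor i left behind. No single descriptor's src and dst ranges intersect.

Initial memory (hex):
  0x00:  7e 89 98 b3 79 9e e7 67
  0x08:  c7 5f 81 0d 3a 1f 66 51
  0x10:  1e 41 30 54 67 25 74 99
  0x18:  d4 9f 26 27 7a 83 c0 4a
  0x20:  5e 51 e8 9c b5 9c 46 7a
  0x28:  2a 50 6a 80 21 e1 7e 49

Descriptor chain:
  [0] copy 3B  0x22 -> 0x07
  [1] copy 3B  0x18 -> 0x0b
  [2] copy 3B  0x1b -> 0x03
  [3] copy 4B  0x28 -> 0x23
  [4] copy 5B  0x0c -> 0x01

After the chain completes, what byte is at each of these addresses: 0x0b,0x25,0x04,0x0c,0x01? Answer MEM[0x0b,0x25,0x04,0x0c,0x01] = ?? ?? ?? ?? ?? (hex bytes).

D0: mem[0x07..0x09] <- [e8 9c b5]
D1: mem[0x0b..0x0d] <- [d4 9f 26]
D2: mem[0x03..0x05] <- [27 7a 83]
D3: mem[0x23..0x26] <- [2a 50 6a 80]
D4: mem[0x01..0x05] <- [9f 26 66 51 1e]
query mem[0x0b]=0xd4, mem[0x25]=0x6a, mem[0x04]=0x51, mem[0x0c]=0x9f, mem[0x01]=0x9f

MEM[0x0b,0x25,0x04,0x0c,0x01] = d4 6a 51 9f 9f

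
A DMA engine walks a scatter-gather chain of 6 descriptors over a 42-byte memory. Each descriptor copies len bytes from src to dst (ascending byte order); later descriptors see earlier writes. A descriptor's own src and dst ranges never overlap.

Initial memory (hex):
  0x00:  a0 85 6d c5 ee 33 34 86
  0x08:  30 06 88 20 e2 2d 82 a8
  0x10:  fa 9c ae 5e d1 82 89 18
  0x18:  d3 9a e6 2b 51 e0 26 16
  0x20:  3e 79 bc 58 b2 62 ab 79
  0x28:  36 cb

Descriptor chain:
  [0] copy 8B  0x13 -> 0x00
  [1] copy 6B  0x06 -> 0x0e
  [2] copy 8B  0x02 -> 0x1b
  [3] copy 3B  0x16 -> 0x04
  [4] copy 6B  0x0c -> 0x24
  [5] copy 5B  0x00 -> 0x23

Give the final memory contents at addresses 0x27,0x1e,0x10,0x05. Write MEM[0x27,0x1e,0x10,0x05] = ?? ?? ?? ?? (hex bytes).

MEM[0x27,0x1e,0x10,0x05] = 89 d3 30 18

D0: mem[0x00..0x07] <- [5e d1 82 89 18 d3 9a e6]
D1: mem[0x0e..0x13] <- [9a e6 30 06 88 20]
D2: mem[0x1b..0x22] <- [82 89 18 d3 9a e6 30 06]
D3: mem[0x04..0x06] <- [89 18 d3]
D4: mem[0x24..0x29] <- [e2 2d 9a e6 30 06]
D5: mem[0x23..0x27] <- [5e d1 82 89 89]
query mem[0x27]=0x89, mem[0x1e]=0xd3, mem[0x10]=0x30, mem[0x05]=0x18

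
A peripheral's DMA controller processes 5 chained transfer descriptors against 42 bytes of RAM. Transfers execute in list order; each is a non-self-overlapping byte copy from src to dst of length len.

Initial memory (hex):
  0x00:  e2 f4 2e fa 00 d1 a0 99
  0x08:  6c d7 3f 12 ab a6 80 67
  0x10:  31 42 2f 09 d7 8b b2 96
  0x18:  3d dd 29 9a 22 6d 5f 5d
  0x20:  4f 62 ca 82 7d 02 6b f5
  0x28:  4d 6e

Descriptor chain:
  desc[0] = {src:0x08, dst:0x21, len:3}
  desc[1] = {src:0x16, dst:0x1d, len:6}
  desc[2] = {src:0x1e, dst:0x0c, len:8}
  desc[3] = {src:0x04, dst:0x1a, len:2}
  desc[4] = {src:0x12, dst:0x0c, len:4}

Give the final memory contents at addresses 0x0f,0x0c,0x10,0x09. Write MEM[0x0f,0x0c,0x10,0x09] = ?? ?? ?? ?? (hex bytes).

D0: mem[0x21..0x23] <- [6c d7 3f]
D1: mem[0x1d..0x22] <- [b2 96 3d dd 29 9a]
D2: mem[0x0c..0x13] <- [96 3d dd 29 9a 3f 7d 02]
D3: mem[0x1a..0x1b] <- [00 d1]
D4: mem[0x0c..0x0f] <- [7d 02 d7 8b]
query mem[0x0f]=0x8b, mem[0x0c]=0x7d, mem[0x10]=0x9a, mem[0x09]=0xd7

MEM[0x0f,0x0c,0x10,0x09] = 8b 7d 9a d7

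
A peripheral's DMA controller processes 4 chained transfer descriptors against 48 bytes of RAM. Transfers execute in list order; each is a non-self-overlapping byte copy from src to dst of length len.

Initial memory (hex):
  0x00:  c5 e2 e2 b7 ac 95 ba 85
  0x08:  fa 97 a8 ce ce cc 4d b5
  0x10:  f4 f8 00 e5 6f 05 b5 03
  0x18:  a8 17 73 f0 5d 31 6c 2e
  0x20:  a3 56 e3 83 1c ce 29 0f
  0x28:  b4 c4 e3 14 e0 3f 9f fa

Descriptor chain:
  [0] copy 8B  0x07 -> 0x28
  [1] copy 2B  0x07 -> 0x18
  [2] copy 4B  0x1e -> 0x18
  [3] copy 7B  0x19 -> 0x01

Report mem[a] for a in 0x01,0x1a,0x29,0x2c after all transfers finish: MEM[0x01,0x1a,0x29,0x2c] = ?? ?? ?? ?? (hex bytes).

MEM[0x01,0x1a,0x29,0x2c] = 2e a3 fa ce

  after D0: wrote 8B at 0x28 = 85fa97a8cececc4d
  after D1: wrote 2B at 0x18 = 85fa
  after D2: wrote 4B at 0x18 = 6c2ea356
  after D3: wrote 7B at 0x01 = 2ea3565d316c2e
query mem[0x01]=0x2e, mem[0x1a]=0xa3, mem[0x29]=0xfa, mem[0x2c]=0xce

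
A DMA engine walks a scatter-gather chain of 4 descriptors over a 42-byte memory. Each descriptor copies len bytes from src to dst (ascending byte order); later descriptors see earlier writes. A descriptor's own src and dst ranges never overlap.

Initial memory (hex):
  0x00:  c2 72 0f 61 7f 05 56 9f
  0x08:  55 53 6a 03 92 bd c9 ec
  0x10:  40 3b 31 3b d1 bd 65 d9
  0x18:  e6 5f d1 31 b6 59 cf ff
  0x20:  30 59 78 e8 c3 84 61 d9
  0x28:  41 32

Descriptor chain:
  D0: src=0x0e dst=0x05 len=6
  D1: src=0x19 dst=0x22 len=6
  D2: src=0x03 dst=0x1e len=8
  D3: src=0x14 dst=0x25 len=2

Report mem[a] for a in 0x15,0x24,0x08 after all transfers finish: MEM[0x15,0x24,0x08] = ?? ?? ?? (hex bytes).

MEM[0x15,0x24,0x08] = bd 31 3b

D0: mem[0x05..0x0a] <- [c9 ec 40 3b 31 3b]
D1: mem[0x22..0x27] <- [5f d1 31 b6 59 cf]
D2: mem[0x1e..0x25] <- [61 7f c9 ec 40 3b 31 3b]
D3: mem[0x25..0x26] <- [d1 bd]
query mem[0x15]=0xbd, mem[0x24]=0x31, mem[0x08]=0x3b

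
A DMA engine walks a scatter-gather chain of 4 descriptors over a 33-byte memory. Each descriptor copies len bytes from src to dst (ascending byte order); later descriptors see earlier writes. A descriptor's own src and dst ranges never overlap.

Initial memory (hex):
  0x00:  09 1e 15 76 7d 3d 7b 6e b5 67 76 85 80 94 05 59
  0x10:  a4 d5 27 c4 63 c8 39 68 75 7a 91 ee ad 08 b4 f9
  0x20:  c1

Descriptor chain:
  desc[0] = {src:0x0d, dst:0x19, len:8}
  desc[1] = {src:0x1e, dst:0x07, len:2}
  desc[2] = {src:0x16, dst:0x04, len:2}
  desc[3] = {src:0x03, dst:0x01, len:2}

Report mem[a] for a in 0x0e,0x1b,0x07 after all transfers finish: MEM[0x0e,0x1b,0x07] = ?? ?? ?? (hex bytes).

MEM[0x0e,0x1b,0x07] = 05 59 27

  after D0: wrote 8B at 0x19 = 940559a4d527c463
  after D1: wrote 2B at 0x07 = 27c4
  after D2: wrote 2B at 0x04 = 3968
  after D3: wrote 2B at 0x01 = 7639
query mem[0x0e]=0x05, mem[0x1b]=0x59, mem[0x07]=0x27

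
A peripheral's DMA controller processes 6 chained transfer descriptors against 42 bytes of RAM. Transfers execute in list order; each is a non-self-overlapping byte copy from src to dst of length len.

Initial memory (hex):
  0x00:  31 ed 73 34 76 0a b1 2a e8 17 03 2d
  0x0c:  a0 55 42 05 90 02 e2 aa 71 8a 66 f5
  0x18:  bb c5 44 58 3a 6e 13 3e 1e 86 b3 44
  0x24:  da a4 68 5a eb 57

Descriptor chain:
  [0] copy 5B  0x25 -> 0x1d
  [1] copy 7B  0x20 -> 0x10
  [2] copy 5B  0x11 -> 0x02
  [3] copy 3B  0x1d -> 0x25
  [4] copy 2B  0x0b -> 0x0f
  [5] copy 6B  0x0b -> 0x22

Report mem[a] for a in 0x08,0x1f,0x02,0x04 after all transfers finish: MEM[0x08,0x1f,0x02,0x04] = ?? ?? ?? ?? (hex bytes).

MEM[0x08,0x1f,0x02,0x04] = e8 5a 57 44

[0] 0x25->0x1d len=5 : a4 68 5a eb 57
[1] 0x20->0x10 len=7 : eb 57 b3 44 da a4 68
[2] 0x11->0x02 len=5 : 57 b3 44 da a4
[3] 0x1d->0x25 len=3 : a4 68 5a
[4] 0x0b->0x0f len=2 : 2d a0
[5] 0x0b->0x22 len=6 : 2d a0 55 42 2d a0
query mem[0x08]=0xe8, mem[0x1f]=0x5a, mem[0x02]=0x57, mem[0x04]=0x44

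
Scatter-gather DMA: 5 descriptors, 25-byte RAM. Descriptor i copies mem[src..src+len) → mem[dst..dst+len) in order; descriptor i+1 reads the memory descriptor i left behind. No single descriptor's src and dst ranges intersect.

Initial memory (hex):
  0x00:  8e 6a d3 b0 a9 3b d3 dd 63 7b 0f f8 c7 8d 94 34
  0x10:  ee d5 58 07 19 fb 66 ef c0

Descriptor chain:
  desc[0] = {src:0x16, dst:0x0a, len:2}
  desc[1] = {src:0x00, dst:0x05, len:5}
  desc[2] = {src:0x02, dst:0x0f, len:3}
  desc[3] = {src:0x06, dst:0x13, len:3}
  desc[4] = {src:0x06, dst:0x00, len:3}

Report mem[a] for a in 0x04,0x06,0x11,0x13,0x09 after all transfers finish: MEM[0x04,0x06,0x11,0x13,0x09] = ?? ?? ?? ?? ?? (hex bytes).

  after D0: wrote 2B at 0x0a = 66ef
  after D1: wrote 5B at 0x05 = 8e6ad3b0a9
  after D2: wrote 3B at 0x0f = d3b0a9
  after D3: wrote 3B at 0x13 = 6ad3b0
  after D4: wrote 3B at 0x00 = 6ad3b0
query mem[0x04]=0xa9, mem[0x06]=0x6a, mem[0x11]=0xa9, mem[0x13]=0x6a, mem[0x09]=0xa9

MEM[0x04,0x06,0x11,0x13,0x09] = a9 6a a9 6a a9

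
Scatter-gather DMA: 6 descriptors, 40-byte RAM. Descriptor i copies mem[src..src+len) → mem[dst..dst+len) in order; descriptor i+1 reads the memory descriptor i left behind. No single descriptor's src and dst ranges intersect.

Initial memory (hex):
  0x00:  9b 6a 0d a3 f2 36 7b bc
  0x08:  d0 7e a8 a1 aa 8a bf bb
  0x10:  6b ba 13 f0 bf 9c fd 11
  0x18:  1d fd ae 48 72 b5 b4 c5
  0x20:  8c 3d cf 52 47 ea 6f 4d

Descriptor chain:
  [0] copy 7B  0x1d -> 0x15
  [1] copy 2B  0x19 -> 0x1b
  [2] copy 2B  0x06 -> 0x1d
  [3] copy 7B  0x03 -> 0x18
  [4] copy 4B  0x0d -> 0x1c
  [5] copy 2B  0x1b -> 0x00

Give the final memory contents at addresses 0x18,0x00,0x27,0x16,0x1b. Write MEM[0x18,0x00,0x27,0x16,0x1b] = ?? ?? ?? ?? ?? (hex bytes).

MEM[0x18,0x00,0x27,0x16,0x1b] = a3 7b 4d b4 7b

D0: mem[0x15..0x1b] <- [b5 b4 c5 8c 3d cf 52]
D1: mem[0x1b..0x1c] <- [3d cf]
D2: mem[0x1d..0x1e] <- [7b bc]
D3: mem[0x18..0x1e] <- [a3 f2 36 7b bc d0 7e]
D4: mem[0x1c..0x1f] <- [8a bf bb 6b]
D5: mem[0x00..0x01] <- [7b 8a]
query mem[0x18]=0xa3, mem[0x00]=0x7b, mem[0x27]=0x4d, mem[0x16]=0xb4, mem[0x1b]=0x7b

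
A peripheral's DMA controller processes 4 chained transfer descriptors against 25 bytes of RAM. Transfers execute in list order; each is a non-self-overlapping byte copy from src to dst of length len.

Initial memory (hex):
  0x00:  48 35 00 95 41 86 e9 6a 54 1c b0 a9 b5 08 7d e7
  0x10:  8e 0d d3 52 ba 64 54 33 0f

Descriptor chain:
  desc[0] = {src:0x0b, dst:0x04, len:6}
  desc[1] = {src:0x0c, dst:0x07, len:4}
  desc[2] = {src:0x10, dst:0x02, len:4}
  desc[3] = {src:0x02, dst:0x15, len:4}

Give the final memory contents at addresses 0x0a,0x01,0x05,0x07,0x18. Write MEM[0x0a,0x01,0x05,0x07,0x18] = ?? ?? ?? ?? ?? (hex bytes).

MEM[0x0a,0x01,0x05,0x07,0x18] = e7 35 52 b5 52

D0: mem[0x04..0x09] <- [a9 b5 08 7d e7 8e]
D1: mem[0x07..0x0a] <- [b5 08 7d e7]
D2: mem[0x02..0x05] <- [8e 0d d3 52]
D3: mem[0x15..0x18] <- [8e 0d d3 52]
query mem[0x0a]=0xe7, mem[0x01]=0x35, mem[0x05]=0x52, mem[0x07]=0xb5, mem[0x18]=0x52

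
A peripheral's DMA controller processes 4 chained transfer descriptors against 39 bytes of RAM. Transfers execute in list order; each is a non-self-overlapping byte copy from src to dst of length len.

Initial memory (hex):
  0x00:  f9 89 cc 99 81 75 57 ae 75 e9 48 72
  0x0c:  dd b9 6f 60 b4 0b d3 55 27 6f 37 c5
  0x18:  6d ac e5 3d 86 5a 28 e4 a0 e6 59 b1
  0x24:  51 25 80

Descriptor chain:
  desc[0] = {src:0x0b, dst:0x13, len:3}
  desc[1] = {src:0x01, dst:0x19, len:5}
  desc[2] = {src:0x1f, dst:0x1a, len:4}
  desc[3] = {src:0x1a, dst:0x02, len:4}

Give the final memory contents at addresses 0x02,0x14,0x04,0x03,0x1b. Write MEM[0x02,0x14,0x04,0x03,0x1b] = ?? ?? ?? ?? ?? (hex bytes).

D0: mem[0x13..0x15] <- [72 dd b9]
D1: mem[0x19..0x1d] <- [89 cc 99 81 75]
D2: mem[0x1a..0x1d] <- [e4 a0 e6 59]
D3: mem[0x02..0x05] <- [e4 a0 e6 59]
query mem[0x02]=0xe4, mem[0x14]=0xdd, mem[0x04]=0xe6, mem[0x03]=0xa0, mem[0x1b]=0xa0

MEM[0x02,0x14,0x04,0x03,0x1b] = e4 dd e6 a0 a0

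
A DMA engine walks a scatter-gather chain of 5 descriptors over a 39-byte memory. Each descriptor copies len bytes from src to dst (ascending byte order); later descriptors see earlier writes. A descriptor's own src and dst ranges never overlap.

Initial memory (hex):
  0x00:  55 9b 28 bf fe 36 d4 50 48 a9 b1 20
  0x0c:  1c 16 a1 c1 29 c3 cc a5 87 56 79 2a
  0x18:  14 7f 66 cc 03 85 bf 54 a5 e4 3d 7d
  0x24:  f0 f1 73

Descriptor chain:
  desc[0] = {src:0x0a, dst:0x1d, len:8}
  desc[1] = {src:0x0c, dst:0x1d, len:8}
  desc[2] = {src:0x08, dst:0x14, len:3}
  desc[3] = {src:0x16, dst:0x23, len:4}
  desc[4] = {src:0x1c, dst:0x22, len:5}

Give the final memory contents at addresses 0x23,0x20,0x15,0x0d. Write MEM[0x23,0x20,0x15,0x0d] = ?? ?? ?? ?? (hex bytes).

MEM[0x23,0x20,0x15,0x0d] = 1c c1 a9 16

D0: mem[0x1d..0x24] <- [b1 20 1c 16 a1 c1 29 c3]
D1: mem[0x1d..0x24] <- [1c 16 a1 c1 29 c3 cc a5]
D2: mem[0x14..0x16] <- [48 a9 b1]
D3: mem[0x23..0x26] <- [b1 2a 14 7f]
D4: mem[0x22..0x26] <- [03 1c 16 a1 c1]
query mem[0x23]=0x1c, mem[0x20]=0xc1, mem[0x15]=0xa9, mem[0x0d]=0x16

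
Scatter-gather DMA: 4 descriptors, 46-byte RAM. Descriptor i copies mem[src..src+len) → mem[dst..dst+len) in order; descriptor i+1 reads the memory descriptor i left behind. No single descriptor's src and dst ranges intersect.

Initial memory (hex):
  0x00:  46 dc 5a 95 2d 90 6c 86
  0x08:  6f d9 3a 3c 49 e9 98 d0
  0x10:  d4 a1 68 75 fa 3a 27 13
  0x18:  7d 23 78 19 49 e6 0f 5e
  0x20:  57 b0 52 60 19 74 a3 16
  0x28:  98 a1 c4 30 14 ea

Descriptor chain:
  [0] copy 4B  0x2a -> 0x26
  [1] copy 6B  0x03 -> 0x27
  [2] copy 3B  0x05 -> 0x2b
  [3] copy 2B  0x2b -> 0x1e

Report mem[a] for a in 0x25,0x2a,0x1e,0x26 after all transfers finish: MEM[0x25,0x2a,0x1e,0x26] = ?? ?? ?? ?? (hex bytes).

[0] 0x2a->0x26 len=4 : c4 30 14 ea
[1] 0x03->0x27 len=6 : 95 2d 90 6c 86 6f
[2] 0x05->0x2b len=3 : 90 6c 86
[3] 0x2b->0x1e len=2 : 90 6c
query mem[0x25]=0x74, mem[0x2a]=0x6c, mem[0x1e]=0x90, mem[0x26]=0xc4

MEM[0x25,0x2a,0x1e,0x26] = 74 6c 90 c4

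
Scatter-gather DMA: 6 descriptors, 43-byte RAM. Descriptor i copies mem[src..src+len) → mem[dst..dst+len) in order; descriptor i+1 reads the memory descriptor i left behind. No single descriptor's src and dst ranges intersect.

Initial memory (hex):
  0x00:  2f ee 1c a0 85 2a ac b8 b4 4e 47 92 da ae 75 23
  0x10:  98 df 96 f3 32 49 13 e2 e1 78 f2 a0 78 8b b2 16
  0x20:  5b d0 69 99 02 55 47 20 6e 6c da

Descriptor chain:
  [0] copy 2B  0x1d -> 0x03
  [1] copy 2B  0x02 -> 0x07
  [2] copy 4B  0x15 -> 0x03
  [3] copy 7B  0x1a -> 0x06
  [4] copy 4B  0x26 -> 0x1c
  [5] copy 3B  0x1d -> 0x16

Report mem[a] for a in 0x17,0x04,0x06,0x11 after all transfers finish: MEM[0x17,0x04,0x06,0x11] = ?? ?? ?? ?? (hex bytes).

[0] 0x1d->0x03 len=2 : 8b b2
[1] 0x02->0x07 len=2 : 1c 8b
[2] 0x15->0x03 len=4 : 49 13 e2 e1
[3] 0x1a->0x06 len=7 : f2 a0 78 8b b2 16 5b
[4] 0x26->0x1c len=4 : 47 20 6e 6c
[5] 0x1d->0x16 len=3 : 20 6e 6c
query mem[0x17]=0x6e, mem[0x04]=0x13, mem[0x06]=0xf2, mem[0x11]=0xdf

MEM[0x17,0x04,0x06,0x11] = 6e 13 f2 df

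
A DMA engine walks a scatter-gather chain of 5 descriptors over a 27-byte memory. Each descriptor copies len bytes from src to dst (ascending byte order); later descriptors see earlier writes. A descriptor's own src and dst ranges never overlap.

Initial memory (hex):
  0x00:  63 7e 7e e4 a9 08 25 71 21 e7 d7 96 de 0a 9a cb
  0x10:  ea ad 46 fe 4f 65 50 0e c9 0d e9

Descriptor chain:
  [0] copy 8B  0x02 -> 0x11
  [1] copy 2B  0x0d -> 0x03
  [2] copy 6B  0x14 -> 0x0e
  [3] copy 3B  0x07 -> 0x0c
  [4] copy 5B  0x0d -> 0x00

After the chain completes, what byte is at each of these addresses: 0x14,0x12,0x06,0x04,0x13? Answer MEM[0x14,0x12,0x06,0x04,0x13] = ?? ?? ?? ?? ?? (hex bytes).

MEM[0x14,0x12,0x06,0x04,0x13] = 08 e7 25 21 0d

#0 dst[0x11+8] := {0x7e,0xe4,0xa9,0x08,0x25,0x71,0x21,0xe7}
#1 dst[0x03+2] := {0x0a,0x9a}
#2 dst[0x0e+6] := {0x08,0x25,0x71,0x21,0xe7,0x0d}
#3 dst[0x0c+3] := {0x71,0x21,0xe7}
#4 dst[0x00+5] := {0x21,0xe7,0x25,0x71,0x21}
query mem[0x14]=0x08, mem[0x12]=0xe7, mem[0x06]=0x25, mem[0x04]=0x21, mem[0x13]=0x0d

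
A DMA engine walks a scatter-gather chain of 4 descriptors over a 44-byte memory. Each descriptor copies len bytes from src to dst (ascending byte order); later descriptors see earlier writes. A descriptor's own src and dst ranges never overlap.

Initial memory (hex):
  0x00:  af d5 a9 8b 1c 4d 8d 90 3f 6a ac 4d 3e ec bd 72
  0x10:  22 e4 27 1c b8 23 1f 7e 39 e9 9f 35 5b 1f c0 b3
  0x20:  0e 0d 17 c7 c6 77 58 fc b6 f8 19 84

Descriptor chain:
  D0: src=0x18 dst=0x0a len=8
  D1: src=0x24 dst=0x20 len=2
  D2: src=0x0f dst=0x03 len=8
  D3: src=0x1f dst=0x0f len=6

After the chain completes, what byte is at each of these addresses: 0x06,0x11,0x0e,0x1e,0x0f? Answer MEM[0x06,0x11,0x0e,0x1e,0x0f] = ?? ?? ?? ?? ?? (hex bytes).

#0 dst[0x0a+8] := {0x39,0xe9,0x9f,0x35,0x5b,0x1f,0xc0,0xb3}
#1 dst[0x20+2] := {0xc6,0x77}
#2 dst[0x03+8] := {0x1f,0xc0,0xb3,0x27,0x1c,0xb8,0x23,0x1f}
#3 dst[0x0f+6] := {0xb3,0xc6,0x77,0x17,0xc7,0xc6}
query mem[0x06]=0x27, mem[0x11]=0x77, mem[0x0e]=0x5b, mem[0x1e]=0xc0, mem[0x0f]=0xb3

MEM[0x06,0x11,0x0e,0x1e,0x0f] = 27 77 5b c0 b3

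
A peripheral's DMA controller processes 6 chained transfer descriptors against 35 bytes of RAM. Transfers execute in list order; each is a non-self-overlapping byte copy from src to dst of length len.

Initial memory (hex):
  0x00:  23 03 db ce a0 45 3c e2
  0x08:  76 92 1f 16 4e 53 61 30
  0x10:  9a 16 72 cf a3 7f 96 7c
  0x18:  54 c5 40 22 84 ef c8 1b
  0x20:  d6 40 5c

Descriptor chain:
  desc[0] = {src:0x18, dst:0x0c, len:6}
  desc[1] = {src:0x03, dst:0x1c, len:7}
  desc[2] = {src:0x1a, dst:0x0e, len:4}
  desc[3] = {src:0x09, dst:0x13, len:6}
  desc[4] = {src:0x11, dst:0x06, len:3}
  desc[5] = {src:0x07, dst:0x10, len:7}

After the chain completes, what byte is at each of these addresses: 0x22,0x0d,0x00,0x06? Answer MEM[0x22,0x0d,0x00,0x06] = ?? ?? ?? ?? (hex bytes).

MEM[0x22,0x0d,0x00,0x06] = 92 c5 23 a0

  after D0: wrote 6B at 0x0c = 54c5402284ef
  after D1: wrote 7B at 0x1c = cea0453ce27692
  after D2: wrote 4B at 0x0e = 4022cea0
  after D3: wrote 6B at 0x13 = 921f1654c540
  after D4: wrote 3B at 0x06 = a07292
  after D5: wrote 7B at 0x10 = 7292921f1654c5
query mem[0x22]=0x92, mem[0x0d]=0xc5, mem[0x00]=0x23, mem[0x06]=0xa0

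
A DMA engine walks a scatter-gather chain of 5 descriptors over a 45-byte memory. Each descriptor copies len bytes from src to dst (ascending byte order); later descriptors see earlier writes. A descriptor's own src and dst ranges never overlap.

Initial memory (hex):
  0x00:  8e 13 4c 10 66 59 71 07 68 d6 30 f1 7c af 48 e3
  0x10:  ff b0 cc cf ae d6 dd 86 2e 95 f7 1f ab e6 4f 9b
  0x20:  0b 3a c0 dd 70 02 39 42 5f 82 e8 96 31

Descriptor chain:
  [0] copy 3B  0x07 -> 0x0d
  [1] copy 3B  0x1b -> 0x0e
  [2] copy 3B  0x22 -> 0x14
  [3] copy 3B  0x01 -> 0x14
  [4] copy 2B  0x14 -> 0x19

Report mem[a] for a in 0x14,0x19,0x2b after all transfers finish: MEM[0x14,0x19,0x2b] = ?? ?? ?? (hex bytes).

MEM[0x14,0x19,0x2b] = 13 13 96

D0: mem[0x0d..0x0f] <- [07 68 d6]
D1: mem[0x0e..0x10] <- [1f ab e6]
D2: mem[0x14..0x16] <- [c0 dd 70]
D3: mem[0x14..0x16] <- [13 4c 10]
D4: mem[0x19..0x1a] <- [13 4c]
query mem[0x14]=0x13, mem[0x19]=0x13, mem[0x2b]=0x96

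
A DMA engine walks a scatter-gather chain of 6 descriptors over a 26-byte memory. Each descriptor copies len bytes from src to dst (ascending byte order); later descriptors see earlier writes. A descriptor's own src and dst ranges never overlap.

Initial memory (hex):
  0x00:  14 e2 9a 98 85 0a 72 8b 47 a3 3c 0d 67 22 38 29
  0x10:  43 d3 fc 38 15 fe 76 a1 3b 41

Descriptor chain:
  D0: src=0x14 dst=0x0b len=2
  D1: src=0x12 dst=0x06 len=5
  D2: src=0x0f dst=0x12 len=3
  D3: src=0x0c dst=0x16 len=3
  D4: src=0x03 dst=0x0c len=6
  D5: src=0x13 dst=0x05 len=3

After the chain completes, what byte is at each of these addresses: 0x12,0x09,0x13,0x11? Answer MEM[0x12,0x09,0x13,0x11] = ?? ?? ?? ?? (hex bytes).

MEM[0x12,0x09,0x13,0x11] = 29 fe 43 15

#0 dst[0x0b+2] := {0x15,0xfe}
#1 dst[0x06+5] := {0xfc,0x38,0x15,0xfe,0x76}
#2 dst[0x12+3] := {0x29,0x43,0xd3}
#3 dst[0x16+3] := {0xfe,0x22,0x38}
#4 dst[0x0c+6] := {0x98,0x85,0x0a,0xfc,0x38,0x15}
#5 dst[0x05+3] := {0x43,0xd3,0xfe}
query mem[0x12]=0x29, mem[0x09]=0xfe, mem[0x13]=0x43, mem[0x11]=0x15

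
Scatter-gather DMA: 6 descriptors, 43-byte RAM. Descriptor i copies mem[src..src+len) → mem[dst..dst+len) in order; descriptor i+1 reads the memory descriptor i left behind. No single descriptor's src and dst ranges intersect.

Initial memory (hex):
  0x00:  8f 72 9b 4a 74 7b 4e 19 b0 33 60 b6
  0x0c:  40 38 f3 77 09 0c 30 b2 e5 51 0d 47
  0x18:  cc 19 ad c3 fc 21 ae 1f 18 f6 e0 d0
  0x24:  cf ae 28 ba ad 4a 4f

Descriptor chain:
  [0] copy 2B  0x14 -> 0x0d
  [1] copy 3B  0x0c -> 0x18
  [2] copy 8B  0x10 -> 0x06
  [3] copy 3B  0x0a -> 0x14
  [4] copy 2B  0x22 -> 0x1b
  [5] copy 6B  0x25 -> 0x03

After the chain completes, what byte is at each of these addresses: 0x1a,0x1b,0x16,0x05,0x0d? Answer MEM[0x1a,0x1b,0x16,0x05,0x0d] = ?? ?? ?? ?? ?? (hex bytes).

#0 dst[0x0d+2] := {0xe5,0x51}
#1 dst[0x18+3] := {0x40,0xe5,0x51}
#2 dst[0x06+8] := {0x09,0x0c,0x30,0xb2,0xe5,0x51,0x0d,0x47}
#3 dst[0x14+3] := {0xe5,0x51,0x0d}
#4 dst[0x1b+2] := {0xe0,0xd0}
#5 dst[0x03+6] := {0xae,0x28,0xba,0xad,0x4a,0x4f}
query mem[0x1a]=0x51, mem[0x1b]=0xe0, mem[0x16]=0x0d, mem[0x05]=0xba, mem[0x0d]=0x47

MEM[0x1a,0x1b,0x16,0x05,0x0d] = 51 e0 0d ba 47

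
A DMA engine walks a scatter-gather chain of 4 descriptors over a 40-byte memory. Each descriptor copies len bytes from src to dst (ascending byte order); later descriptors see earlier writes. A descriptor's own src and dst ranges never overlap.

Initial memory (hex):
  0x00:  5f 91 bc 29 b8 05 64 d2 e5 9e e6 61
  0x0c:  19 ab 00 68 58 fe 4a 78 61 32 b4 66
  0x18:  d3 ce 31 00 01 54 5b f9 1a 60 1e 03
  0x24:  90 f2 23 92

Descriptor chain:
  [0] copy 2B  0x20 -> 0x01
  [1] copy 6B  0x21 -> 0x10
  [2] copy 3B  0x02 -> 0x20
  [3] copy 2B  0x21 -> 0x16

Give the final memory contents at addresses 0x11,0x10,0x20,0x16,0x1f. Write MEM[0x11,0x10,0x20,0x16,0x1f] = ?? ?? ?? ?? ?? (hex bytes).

D0: mem[0x01..0x02] <- [1a 60]
D1: mem[0x10..0x15] <- [60 1e 03 90 f2 23]
D2: mem[0x20..0x22] <- [60 29 b8]
D3: mem[0x16..0x17] <- [29 b8]
query mem[0x11]=0x1e, mem[0x10]=0x60, mem[0x20]=0x60, mem[0x16]=0x29, mem[0x1f]=0xf9

MEM[0x11,0x10,0x20,0x16,0x1f] = 1e 60 60 29 f9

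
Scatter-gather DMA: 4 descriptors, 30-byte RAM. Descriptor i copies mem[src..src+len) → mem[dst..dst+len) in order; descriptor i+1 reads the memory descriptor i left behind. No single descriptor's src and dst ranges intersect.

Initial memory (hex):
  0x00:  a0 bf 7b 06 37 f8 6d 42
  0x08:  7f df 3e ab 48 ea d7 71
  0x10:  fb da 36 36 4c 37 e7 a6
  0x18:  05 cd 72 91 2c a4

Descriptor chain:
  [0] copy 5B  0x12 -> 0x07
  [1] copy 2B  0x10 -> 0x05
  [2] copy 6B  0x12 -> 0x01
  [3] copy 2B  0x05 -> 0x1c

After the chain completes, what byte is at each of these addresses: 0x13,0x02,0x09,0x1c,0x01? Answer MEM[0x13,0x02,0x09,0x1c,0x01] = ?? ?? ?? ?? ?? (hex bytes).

MEM[0x13,0x02,0x09,0x1c,0x01] = 36 36 4c e7 36

#0 dst[0x07+5] := {0x36,0x36,0x4c,0x37,0xe7}
#1 dst[0x05+2] := {0xfb,0xda}
#2 dst[0x01+6] := {0x36,0x36,0x4c,0x37,0xe7,0xa6}
#3 dst[0x1c+2] := {0xe7,0xa6}
query mem[0x13]=0x36, mem[0x02]=0x36, mem[0x09]=0x4c, mem[0x1c]=0xe7, mem[0x01]=0x36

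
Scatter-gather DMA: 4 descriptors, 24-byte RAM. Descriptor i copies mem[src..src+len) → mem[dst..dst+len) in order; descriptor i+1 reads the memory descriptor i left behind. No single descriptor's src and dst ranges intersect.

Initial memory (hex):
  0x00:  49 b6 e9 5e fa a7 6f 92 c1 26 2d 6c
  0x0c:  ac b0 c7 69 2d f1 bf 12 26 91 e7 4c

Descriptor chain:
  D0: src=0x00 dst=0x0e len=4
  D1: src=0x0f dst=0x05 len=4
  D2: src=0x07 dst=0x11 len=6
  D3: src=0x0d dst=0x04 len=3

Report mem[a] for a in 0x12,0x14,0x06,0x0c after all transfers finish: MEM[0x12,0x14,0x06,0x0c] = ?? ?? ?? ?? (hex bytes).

D0: mem[0x0e..0x11] <- [49 b6 e9 5e]
D1: mem[0x05..0x08] <- [b6 e9 5e bf]
D2: mem[0x11..0x16] <- [5e bf 26 2d 6c ac]
D3: mem[0x04..0x06] <- [b0 49 b6]
query mem[0x12]=0xbf, mem[0x14]=0x2d, mem[0x06]=0xb6, mem[0x0c]=0xac

MEM[0x12,0x14,0x06,0x0c] = bf 2d b6 ac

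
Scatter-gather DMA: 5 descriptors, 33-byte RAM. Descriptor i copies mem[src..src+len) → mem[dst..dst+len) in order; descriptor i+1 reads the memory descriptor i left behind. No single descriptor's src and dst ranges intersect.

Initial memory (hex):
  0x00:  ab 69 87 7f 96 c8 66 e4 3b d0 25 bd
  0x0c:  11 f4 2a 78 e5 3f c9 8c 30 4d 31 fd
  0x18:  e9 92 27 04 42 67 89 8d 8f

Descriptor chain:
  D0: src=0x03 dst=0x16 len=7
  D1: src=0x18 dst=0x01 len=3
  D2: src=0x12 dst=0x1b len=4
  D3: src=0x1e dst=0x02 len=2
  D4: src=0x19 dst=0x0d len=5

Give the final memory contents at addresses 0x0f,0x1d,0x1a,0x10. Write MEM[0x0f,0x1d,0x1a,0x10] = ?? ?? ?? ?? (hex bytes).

MEM[0x0f,0x1d,0x1a,0x10] = c9 30 e4 8c

#0 dst[0x16+7] := {0x7f,0x96,0xc8,0x66,0xe4,0x3b,0xd0}
#1 dst[0x01+3] := {0xc8,0x66,0xe4}
#2 dst[0x1b+4] := {0xc9,0x8c,0x30,0x4d}
#3 dst[0x02+2] := {0x4d,0x8d}
#4 dst[0x0d+5] := {0x66,0xe4,0xc9,0x8c,0x30}
query mem[0x0f]=0xc9, mem[0x1d]=0x30, mem[0x1a]=0xe4, mem[0x10]=0x8c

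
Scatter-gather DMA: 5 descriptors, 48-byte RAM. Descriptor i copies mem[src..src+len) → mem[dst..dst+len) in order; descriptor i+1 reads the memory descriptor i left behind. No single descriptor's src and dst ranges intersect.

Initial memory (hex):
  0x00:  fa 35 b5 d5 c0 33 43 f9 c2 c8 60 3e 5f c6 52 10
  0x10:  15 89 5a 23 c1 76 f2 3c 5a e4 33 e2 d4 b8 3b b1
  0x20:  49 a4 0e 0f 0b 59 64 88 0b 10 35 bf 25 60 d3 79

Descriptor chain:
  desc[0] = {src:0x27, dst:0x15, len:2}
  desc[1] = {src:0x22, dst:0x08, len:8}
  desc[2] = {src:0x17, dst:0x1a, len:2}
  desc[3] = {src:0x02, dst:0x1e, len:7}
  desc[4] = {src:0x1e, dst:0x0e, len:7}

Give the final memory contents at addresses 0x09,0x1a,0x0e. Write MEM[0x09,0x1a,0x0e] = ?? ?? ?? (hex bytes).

MEM[0x09,0x1a,0x0e] = 0f 3c b5

[0] 0x27->0x15 len=2 : 88 0b
[1] 0x22->0x08 len=8 : 0e 0f 0b 59 64 88 0b 10
[2] 0x17->0x1a len=2 : 3c 5a
[3] 0x02->0x1e len=7 : b5 d5 c0 33 43 f9 0e
[4] 0x1e->0x0e len=7 : b5 d5 c0 33 43 f9 0e
query mem[0x09]=0x0f, mem[0x1a]=0x3c, mem[0x0e]=0xb5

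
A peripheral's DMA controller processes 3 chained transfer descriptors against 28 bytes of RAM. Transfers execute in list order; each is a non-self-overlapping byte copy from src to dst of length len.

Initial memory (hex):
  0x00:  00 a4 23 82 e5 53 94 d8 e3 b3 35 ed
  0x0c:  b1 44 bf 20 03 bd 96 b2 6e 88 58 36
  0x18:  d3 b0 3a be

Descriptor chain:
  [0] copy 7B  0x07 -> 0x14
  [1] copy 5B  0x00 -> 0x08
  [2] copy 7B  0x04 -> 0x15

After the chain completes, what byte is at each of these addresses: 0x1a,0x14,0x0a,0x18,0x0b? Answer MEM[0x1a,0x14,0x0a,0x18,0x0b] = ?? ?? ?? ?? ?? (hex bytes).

D0: mem[0x14..0x1a] <- [d8 e3 b3 35 ed b1 44]
D1: mem[0x08..0x0c] <- [00 a4 23 82 e5]
D2: mem[0x15..0x1b] <- [e5 53 94 d8 00 a4 23]
query mem[0x1a]=0xa4, mem[0x14]=0xd8, mem[0x0a]=0x23, mem[0x18]=0xd8, mem[0x0b]=0x82

MEM[0x1a,0x14,0x0a,0x18,0x0b] = a4 d8 23 d8 82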